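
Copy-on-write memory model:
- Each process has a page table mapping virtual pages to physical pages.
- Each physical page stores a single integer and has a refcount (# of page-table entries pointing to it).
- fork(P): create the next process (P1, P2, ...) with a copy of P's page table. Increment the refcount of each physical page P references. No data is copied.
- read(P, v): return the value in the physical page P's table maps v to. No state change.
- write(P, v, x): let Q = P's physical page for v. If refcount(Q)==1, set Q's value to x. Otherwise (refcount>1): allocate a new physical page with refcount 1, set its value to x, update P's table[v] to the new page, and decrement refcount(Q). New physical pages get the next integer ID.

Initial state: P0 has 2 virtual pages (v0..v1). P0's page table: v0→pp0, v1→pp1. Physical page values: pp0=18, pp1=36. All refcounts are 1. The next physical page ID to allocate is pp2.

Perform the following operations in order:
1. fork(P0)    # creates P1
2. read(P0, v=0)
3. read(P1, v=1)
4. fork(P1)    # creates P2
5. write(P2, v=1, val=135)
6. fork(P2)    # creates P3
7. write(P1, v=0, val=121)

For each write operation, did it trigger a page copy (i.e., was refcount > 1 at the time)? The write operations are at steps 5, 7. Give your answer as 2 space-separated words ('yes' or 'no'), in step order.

Op 1: fork(P0) -> P1. 2 ppages; refcounts: pp0:2 pp1:2
Op 2: read(P0, v0) -> 18. No state change.
Op 3: read(P1, v1) -> 36. No state change.
Op 4: fork(P1) -> P2. 2 ppages; refcounts: pp0:3 pp1:3
Op 5: write(P2, v1, 135). refcount(pp1)=3>1 -> COPY to pp2. 3 ppages; refcounts: pp0:3 pp1:2 pp2:1
Op 6: fork(P2) -> P3. 3 ppages; refcounts: pp0:4 pp1:2 pp2:2
Op 7: write(P1, v0, 121). refcount(pp0)=4>1 -> COPY to pp3. 4 ppages; refcounts: pp0:3 pp1:2 pp2:2 pp3:1

yes yes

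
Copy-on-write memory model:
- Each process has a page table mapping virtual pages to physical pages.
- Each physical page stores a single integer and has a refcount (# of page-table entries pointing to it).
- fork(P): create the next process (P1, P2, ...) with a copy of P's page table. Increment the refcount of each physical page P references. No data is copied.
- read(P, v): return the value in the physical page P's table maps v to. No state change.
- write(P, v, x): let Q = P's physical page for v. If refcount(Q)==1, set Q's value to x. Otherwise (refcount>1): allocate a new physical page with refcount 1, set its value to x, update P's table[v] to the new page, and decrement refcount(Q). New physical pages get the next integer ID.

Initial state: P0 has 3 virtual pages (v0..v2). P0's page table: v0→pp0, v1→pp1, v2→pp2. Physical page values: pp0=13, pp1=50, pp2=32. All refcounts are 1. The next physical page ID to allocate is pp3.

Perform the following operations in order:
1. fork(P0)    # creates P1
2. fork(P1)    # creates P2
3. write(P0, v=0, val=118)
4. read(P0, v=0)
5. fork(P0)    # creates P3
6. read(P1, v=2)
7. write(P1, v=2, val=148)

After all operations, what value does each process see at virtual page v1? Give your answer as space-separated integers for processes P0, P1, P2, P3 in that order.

Answer: 50 50 50 50

Derivation:
Op 1: fork(P0) -> P1. 3 ppages; refcounts: pp0:2 pp1:2 pp2:2
Op 2: fork(P1) -> P2. 3 ppages; refcounts: pp0:3 pp1:3 pp2:3
Op 3: write(P0, v0, 118). refcount(pp0)=3>1 -> COPY to pp3. 4 ppages; refcounts: pp0:2 pp1:3 pp2:3 pp3:1
Op 4: read(P0, v0) -> 118. No state change.
Op 5: fork(P0) -> P3. 4 ppages; refcounts: pp0:2 pp1:4 pp2:4 pp3:2
Op 6: read(P1, v2) -> 32. No state change.
Op 7: write(P1, v2, 148). refcount(pp2)=4>1 -> COPY to pp4. 5 ppages; refcounts: pp0:2 pp1:4 pp2:3 pp3:2 pp4:1
P0: v1 -> pp1 = 50
P1: v1 -> pp1 = 50
P2: v1 -> pp1 = 50
P3: v1 -> pp1 = 50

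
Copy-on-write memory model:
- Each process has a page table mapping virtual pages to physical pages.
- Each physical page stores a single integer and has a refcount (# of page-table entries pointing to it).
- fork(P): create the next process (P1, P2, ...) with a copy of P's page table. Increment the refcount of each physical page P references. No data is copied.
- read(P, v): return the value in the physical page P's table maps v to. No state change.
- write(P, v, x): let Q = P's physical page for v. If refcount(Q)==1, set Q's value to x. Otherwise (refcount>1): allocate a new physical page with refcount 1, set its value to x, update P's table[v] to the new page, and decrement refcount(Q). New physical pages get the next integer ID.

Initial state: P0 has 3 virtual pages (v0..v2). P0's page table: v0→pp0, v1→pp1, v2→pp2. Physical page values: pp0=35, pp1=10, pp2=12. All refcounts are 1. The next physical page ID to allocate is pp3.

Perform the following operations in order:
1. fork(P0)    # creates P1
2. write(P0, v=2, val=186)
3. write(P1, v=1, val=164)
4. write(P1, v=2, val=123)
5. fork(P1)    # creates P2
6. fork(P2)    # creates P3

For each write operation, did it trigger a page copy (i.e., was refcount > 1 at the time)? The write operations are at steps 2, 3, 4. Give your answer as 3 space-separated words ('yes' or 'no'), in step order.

Op 1: fork(P0) -> P1. 3 ppages; refcounts: pp0:2 pp1:2 pp2:2
Op 2: write(P0, v2, 186). refcount(pp2)=2>1 -> COPY to pp3. 4 ppages; refcounts: pp0:2 pp1:2 pp2:1 pp3:1
Op 3: write(P1, v1, 164). refcount(pp1)=2>1 -> COPY to pp4. 5 ppages; refcounts: pp0:2 pp1:1 pp2:1 pp3:1 pp4:1
Op 4: write(P1, v2, 123). refcount(pp2)=1 -> write in place. 5 ppages; refcounts: pp0:2 pp1:1 pp2:1 pp3:1 pp4:1
Op 5: fork(P1) -> P2. 5 ppages; refcounts: pp0:3 pp1:1 pp2:2 pp3:1 pp4:2
Op 6: fork(P2) -> P3. 5 ppages; refcounts: pp0:4 pp1:1 pp2:3 pp3:1 pp4:3

yes yes no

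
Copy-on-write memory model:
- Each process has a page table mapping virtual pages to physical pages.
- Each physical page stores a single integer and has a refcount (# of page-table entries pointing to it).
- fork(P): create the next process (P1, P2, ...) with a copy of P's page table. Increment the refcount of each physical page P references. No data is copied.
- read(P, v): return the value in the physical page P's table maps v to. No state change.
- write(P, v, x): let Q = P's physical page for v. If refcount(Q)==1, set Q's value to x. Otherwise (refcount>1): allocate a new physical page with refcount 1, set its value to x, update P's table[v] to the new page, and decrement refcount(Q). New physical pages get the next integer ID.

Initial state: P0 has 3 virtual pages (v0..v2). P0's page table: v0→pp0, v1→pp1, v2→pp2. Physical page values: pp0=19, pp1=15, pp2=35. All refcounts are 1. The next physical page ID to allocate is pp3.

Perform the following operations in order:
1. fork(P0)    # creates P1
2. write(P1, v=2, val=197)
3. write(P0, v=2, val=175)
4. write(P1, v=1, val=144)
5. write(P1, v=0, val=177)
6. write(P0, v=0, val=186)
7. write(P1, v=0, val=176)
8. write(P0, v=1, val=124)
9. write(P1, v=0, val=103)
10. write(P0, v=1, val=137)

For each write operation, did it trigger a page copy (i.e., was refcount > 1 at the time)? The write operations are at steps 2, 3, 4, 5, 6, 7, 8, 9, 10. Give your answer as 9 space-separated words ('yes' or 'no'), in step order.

Op 1: fork(P0) -> P1. 3 ppages; refcounts: pp0:2 pp1:2 pp2:2
Op 2: write(P1, v2, 197). refcount(pp2)=2>1 -> COPY to pp3. 4 ppages; refcounts: pp0:2 pp1:2 pp2:1 pp3:1
Op 3: write(P0, v2, 175). refcount(pp2)=1 -> write in place. 4 ppages; refcounts: pp0:2 pp1:2 pp2:1 pp3:1
Op 4: write(P1, v1, 144). refcount(pp1)=2>1 -> COPY to pp4. 5 ppages; refcounts: pp0:2 pp1:1 pp2:1 pp3:1 pp4:1
Op 5: write(P1, v0, 177). refcount(pp0)=2>1 -> COPY to pp5. 6 ppages; refcounts: pp0:1 pp1:1 pp2:1 pp3:1 pp4:1 pp5:1
Op 6: write(P0, v0, 186). refcount(pp0)=1 -> write in place. 6 ppages; refcounts: pp0:1 pp1:1 pp2:1 pp3:1 pp4:1 pp5:1
Op 7: write(P1, v0, 176). refcount(pp5)=1 -> write in place. 6 ppages; refcounts: pp0:1 pp1:1 pp2:1 pp3:1 pp4:1 pp5:1
Op 8: write(P0, v1, 124). refcount(pp1)=1 -> write in place. 6 ppages; refcounts: pp0:1 pp1:1 pp2:1 pp3:1 pp4:1 pp5:1
Op 9: write(P1, v0, 103). refcount(pp5)=1 -> write in place. 6 ppages; refcounts: pp0:1 pp1:1 pp2:1 pp3:1 pp4:1 pp5:1
Op 10: write(P0, v1, 137). refcount(pp1)=1 -> write in place. 6 ppages; refcounts: pp0:1 pp1:1 pp2:1 pp3:1 pp4:1 pp5:1

yes no yes yes no no no no no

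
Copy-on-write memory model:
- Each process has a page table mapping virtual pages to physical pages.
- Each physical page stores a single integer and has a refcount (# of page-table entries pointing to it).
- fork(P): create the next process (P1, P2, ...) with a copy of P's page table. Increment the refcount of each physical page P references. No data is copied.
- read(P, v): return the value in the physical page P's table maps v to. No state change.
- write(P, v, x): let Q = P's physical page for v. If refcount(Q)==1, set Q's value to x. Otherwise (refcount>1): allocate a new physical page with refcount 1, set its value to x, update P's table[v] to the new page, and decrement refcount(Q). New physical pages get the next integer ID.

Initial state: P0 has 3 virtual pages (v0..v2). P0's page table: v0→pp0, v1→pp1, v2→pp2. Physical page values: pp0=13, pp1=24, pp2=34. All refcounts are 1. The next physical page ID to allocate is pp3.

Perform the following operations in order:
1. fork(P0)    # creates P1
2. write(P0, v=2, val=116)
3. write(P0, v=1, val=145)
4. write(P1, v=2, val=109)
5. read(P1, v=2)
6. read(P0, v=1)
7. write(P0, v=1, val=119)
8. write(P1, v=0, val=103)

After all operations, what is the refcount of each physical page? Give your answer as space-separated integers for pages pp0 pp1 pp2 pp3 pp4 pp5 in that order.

Answer: 1 1 1 1 1 1

Derivation:
Op 1: fork(P0) -> P1. 3 ppages; refcounts: pp0:2 pp1:2 pp2:2
Op 2: write(P0, v2, 116). refcount(pp2)=2>1 -> COPY to pp3. 4 ppages; refcounts: pp0:2 pp1:2 pp2:1 pp3:1
Op 3: write(P0, v1, 145). refcount(pp1)=2>1 -> COPY to pp4. 5 ppages; refcounts: pp0:2 pp1:1 pp2:1 pp3:1 pp4:1
Op 4: write(P1, v2, 109). refcount(pp2)=1 -> write in place. 5 ppages; refcounts: pp0:2 pp1:1 pp2:1 pp3:1 pp4:1
Op 5: read(P1, v2) -> 109. No state change.
Op 6: read(P0, v1) -> 145. No state change.
Op 7: write(P0, v1, 119). refcount(pp4)=1 -> write in place. 5 ppages; refcounts: pp0:2 pp1:1 pp2:1 pp3:1 pp4:1
Op 8: write(P1, v0, 103). refcount(pp0)=2>1 -> COPY to pp5. 6 ppages; refcounts: pp0:1 pp1:1 pp2:1 pp3:1 pp4:1 pp5:1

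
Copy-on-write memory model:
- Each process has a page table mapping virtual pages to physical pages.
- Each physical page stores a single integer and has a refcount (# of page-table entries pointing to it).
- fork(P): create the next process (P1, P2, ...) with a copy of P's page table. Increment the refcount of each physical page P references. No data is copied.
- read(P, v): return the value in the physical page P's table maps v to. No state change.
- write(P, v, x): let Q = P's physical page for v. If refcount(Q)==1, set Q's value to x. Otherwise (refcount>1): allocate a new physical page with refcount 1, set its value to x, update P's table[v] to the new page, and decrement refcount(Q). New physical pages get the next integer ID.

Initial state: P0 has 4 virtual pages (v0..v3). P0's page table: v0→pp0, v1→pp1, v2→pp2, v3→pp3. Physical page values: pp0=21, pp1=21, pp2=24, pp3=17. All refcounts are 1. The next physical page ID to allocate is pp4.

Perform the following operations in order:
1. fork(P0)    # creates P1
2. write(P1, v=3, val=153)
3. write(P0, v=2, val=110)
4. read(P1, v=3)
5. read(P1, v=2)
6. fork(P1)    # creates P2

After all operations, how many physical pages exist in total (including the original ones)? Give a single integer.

Op 1: fork(P0) -> P1. 4 ppages; refcounts: pp0:2 pp1:2 pp2:2 pp3:2
Op 2: write(P1, v3, 153). refcount(pp3)=2>1 -> COPY to pp4. 5 ppages; refcounts: pp0:2 pp1:2 pp2:2 pp3:1 pp4:1
Op 3: write(P0, v2, 110). refcount(pp2)=2>1 -> COPY to pp5. 6 ppages; refcounts: pp0:2 pp1:2 pp2:1 pp3:1 pp4:1 pp5:1
Op 4: read(P1, v3) -> 153. No state change.
Op 5: read(P1, v2) -> 24. No state change.
Op 6: fork(P1) -> P2. 6 ppages; refcounts: pp0:3 pp1:3 pp2:2 pp3:1 pp4:2 pp5:1

Answer: 6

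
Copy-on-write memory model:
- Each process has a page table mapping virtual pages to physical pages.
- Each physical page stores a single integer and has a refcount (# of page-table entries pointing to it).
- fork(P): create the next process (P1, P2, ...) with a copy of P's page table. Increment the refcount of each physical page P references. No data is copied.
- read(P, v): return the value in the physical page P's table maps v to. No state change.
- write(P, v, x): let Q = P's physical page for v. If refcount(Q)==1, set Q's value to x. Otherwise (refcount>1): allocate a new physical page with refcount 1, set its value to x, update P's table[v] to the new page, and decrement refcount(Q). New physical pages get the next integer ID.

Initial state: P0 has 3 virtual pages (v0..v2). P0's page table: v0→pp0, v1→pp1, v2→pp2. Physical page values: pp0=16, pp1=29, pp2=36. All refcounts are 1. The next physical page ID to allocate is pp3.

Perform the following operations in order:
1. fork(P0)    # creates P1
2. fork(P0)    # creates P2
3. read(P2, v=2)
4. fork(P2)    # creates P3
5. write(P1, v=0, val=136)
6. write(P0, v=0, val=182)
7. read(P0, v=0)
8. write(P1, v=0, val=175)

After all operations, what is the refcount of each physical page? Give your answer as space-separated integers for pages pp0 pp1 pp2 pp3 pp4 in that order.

Op 1: fork(P0) -> P1. 3 ppages; refcounts: pp0:2 pp1:2 pp2:2
Op 2: fork(P0) -> P2. 3 ppages; refcounts: pp0:3 pp1:3 pp2:3
Op 3: read(P2, v2) -> 36. No state change.
Op 4: fork(P2) -> P3. 3 ppages; refcounts: pp0:4 pp1:4 pp2:4
Op 5: write(P1, v0, 136). refcount(pp0)=4>1 -> COPY to pp3. 4 ppages; refcounts: pp0:3 pp1:4 pp2:4 pp3:1
Op 6: write(P0, v0, 182). refcount(pp0)=3>1 -> COPY to pp4. 5 ppages; refcounts: pp0:2 pp1:4 pp2:4 pp3:1 pp4:1
Op 7: read(P0, v0) -> 182. No state change.
Op 8: write(P1, v0, 175). refcount(pp3)=1 -> write in place. 5 ppages; refcounts: pp0:2 pp1:4 pp2:4 pp3:1 pp4:1

Answer: 2 4 4 1 1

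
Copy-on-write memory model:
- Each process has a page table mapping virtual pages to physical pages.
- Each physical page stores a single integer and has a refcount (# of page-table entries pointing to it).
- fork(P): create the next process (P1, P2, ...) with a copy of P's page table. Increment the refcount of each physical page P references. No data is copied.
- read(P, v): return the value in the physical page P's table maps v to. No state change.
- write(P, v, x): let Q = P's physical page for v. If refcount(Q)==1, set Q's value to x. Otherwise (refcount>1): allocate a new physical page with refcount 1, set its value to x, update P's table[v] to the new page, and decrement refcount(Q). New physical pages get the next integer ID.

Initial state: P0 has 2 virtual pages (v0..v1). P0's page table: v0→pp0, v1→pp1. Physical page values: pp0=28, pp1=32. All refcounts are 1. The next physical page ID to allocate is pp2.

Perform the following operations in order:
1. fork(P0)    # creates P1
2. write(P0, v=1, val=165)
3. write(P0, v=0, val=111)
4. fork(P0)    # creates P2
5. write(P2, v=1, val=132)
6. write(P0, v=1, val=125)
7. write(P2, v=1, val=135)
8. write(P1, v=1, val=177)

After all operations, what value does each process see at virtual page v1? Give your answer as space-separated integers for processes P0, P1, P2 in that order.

Answer: 125 177 135

Derivation:
Op 1: fork(P0) -> P1. 2 ppages; refcounts: pp0:2 pp1:2
Op 2: write(P0, v1, 165). refcount(pp1)=2>1 -> COPY to pp2. 3 ppages; refcounts: pp0:2 pp1:1 pp2:1
Op 3: write(P0, v0, 111). refcount(pp0)=2>1 -> COPY to pp3. 4 ppages; refcounts: pp0:1 pp1:1 pp2:1 pp3:1
Op 4: fork(P0) -> P2. 4 ppages; refcounts: pp0:1 pp1:1 pp2:2 pp3:2
Op 5: write(P2, v1, 132). refcount(pp2)=2>1 -> COPY to pp4. 5 ppages; refcounts: pp0:1 pp1:1 pp2:1 pp3:2 pp4:1
Op 6: write(P0, v1, 125). refcount(pp2)=1 -> write in place. 5 ppages; refcounts: pp0:1 pp1:1 pp2:1 pp3:2 pp4:1
Op 7: write(P2, v1, 135). refcount(pp4)=1 -> write in place. 5 ppages; refcounts: pp0:1 pp1:1 pp2:1 pp3:2 pp4:1
Op 8: write(P1, v1, 177). refcount(pp1)=1 -> write in place. 5 ppages; refcounts: pp0:1 pp1:1 pp2:1 pp3:2 pp4:1
P0: v1 -> pp2 = 125
P1: v1 -> pp1 = 177
P2: v1 -> pp4 = 135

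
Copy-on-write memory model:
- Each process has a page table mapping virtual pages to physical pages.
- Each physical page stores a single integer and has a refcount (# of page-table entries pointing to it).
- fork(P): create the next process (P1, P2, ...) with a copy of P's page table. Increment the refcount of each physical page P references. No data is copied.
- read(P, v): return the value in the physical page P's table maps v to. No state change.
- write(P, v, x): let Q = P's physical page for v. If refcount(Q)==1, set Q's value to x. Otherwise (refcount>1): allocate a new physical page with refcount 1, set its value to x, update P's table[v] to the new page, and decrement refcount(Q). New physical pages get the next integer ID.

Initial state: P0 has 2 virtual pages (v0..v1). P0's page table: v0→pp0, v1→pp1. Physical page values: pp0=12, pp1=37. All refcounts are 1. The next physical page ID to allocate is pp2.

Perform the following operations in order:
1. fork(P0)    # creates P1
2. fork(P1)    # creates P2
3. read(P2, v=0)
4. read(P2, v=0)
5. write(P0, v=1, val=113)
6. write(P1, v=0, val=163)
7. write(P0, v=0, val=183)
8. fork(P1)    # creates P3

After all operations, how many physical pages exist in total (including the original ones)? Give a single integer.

Op 1: fork(P0) -> P1. 2 ppages; refcounts: pp0:2 pp1:2
Op 2: fork(P1) -> P2. 2 ppages; refcounts: pp0:3 pp1:3
Op 3: read(P2, v0) -> 12. No state change.
Op 4: read(P2, v0) -> 12. No state change.
Op 5: write(P0, v1, 113). refcount(pp1)=3>1 -> COPY to pp2. 3 ppages; refcounts: pp0:3 pp1:2 pp2:1
Op 6: write(P1, v0, 163). refcount(pp0)=3>1 -> COPY to pp3. 4 ppages; refcounts: pp0:2 pp1:2 pp2:1 pp3:1
Op 7: write(P0, v0, 183). refcount(pp0)=2>1 -> COPY to pp4. 5 ppages; refcounts: pp0:1 pp1:2 pp2:1 pp3:1 pp4:1
Op 8: fork(P1) -> P3. 5 ppages; refcounts: pp0:1 pp1:3 pp2:1 pp3:2 pp4:1

Answer: 5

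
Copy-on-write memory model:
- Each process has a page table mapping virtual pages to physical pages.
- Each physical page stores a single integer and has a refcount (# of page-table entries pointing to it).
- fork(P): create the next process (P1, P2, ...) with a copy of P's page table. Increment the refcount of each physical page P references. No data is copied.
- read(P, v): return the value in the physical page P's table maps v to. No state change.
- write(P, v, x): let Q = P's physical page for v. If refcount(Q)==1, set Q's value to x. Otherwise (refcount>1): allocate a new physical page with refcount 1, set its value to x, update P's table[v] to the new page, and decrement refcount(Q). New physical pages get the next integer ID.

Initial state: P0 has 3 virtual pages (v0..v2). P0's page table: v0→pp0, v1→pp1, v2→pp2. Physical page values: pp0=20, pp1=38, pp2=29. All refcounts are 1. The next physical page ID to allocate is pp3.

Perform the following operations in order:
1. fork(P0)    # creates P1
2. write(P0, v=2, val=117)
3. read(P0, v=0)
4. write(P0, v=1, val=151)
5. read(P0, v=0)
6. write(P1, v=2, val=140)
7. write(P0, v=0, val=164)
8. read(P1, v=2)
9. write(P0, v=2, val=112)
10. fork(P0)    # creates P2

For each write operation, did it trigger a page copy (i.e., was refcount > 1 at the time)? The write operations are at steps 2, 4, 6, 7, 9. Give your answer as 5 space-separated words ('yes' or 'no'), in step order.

Op 1: fork(P0) -> P1. 3 ppages; refcounts: pp0:2 pp1:2 pp2:2
Op 2: write(P0, v2, 117). refcount(pp2)=2>1 -> COPY to pp3. 4 ppages; refcounts: pp0:2 pp1:2 pp2:1 pp3:1
Op 3: read(P0, v0) -> 20. No state change.
Op 4: write(P0, v1, 151). refcount(pp1)=2>1 -> COPY to pp4. 5 ppages; refcounts: pp0:2 pp1:1 pp2:1 pp3:1 pp4:1
Op 5: read(P0, v0) -> 20. No state change.
Op 6: write(P1, v2, 140). refcount(pp2)=1 -> write in place. 5 ppages; refcounts: pp0:2 pp1:1 pp2:1 pp3:1 pp4:1
Op 7: write(P0, v0, 164). refcount(pp0)=2>1 -> COPY to pp5. 6 ppages; refcounts: pp0:1 pp1:1 pp2:1 pp3:1 pp4:1 pp5:1
Op 8: read(P1, v2) -> 140. No state change.
Op 9: write(P0, v2, 112). refcount(pp3)=1 -> write in place. 6 ppages; refcounts: pp0:1 pp1:1 pp2:1 pp3:1 pp4:1 pp5:1
Op 10: fork(P0) -> P2. 6 ppages; refcounts: pp0:1 pp1:1 pp2:1 pp3:2 pp4:2 pp5:2

yes yes no yes no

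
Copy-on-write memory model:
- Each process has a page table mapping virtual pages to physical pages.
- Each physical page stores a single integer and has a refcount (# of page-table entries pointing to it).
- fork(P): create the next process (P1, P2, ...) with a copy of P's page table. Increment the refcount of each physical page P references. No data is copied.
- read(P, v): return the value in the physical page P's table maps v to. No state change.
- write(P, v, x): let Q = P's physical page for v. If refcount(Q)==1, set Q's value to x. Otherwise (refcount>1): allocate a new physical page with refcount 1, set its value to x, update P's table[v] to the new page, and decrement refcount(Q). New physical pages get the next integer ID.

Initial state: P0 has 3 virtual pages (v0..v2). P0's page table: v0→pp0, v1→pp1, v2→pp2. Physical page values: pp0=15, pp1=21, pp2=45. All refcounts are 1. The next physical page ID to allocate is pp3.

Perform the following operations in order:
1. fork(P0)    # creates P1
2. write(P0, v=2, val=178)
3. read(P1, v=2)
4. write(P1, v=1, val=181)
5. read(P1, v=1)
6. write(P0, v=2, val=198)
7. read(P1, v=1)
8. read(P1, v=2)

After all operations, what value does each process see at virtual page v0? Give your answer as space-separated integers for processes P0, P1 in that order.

Answer: 15 15

Derivation:
Op 1: fork(P0) -> P1. 3 ppages; refcounts: pp0:2 pp1:2 pp2:2
Op 2: write(P0, v2, 178). refcount(pp2)=2>1 -> COPY to pp3. 4 ppages; refcounts: pp0:2 pp1:2 pp2:1 pp3:1
Op 3: read(P1, v2) -> 45. No state change.
Op 4: write(P1, v1, 181). refcount(pp1)=2>1 -> COPY to pp4. 5 ppages; refcounts: pp0:2 pp1:1 pp2:1 pp3:1 pp4:1
Op 5: read(P1, v1) -> 181. No state change.
Op 6: write(P0, v2, 198). refcount(pp3)=1 -> write in place. 5 ppages; refcounts: pp0:2 pp1:1 pp2:1 pp3:1 pp4:1
Op 7: read(P1, v1) -> 181. No state change.
Op 8: read(P1, v2) -> 45. No state change.
P0: v0 -> pp0 = 15
P1: v0 -> pp0 = 15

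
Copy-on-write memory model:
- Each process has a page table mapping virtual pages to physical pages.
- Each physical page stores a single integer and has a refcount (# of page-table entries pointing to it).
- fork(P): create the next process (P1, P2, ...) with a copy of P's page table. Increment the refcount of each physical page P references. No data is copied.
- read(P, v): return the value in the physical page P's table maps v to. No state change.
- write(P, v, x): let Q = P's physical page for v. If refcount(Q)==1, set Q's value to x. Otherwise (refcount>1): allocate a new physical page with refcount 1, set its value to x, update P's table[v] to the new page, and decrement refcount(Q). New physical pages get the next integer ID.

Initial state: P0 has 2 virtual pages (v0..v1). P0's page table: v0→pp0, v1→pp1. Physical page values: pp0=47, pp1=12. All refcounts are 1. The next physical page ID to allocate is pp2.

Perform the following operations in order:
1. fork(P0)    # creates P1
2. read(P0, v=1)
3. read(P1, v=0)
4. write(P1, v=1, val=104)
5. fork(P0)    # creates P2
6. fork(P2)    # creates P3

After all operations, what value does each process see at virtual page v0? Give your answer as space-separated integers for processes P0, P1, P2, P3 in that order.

Answer: 47 47 47 47

Derivation:
Op 1: fork(P0) -> P1. 2 ppages; refcounts: pp0:2 pp1:2
Op 2: read(P0, v1) -> 12. No state change.
Op 3: read(P1, v0) -> 47. No state change.
Op 4: write(P1, v1, 104). refcount(pp1)=2>1 -> COPY to pp2. 3 ppages; refcounts: pp0:2 pp1:1 pp2:1
Op 5: fork(P0) -> P2. 3 ppages; refcounts: pp0:3 pp1:2 pp2:1
Op 6: fork(P2) -> P3. 3 ppages; refcounts: pp0:4 pp1:3 pp2:1
P0: v0 -> pp0 = 47
P1: v0 -> pp0 = 47
P2: v0 -> pp0 = 47
P3: v0 -> pp0 = 47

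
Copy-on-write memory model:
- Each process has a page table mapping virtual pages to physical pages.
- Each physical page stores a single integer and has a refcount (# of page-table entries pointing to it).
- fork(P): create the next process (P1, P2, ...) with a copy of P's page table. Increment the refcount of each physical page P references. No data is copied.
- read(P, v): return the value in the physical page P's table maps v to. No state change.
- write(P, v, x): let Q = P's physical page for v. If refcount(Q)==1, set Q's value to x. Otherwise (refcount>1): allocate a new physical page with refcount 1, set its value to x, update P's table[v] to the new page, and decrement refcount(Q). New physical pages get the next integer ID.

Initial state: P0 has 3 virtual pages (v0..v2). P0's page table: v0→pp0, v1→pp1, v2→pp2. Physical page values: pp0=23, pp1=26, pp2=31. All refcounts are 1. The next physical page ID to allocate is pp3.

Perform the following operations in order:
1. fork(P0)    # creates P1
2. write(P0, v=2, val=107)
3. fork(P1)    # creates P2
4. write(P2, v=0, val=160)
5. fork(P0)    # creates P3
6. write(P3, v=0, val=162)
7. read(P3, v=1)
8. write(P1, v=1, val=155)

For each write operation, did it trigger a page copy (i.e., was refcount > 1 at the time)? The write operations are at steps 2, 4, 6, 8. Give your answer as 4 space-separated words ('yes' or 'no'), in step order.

Op 1: fork(P0) -> P1. 3 ppages; refcounts: pp0:2 pp1:2 pp2:2
Op 2: write(P0, v2, 107). refcount(pp2)=2>1 -> COPY to pp3. 4 ppages; refcounts: pp0:2 pp1:2 pp2:1 pp3:1
Op 3: fork(P1) -> P2. 4 ppages; refcounts: pp0:3 pp1:3 pp2:2 pp3:1
Op 4: write(P2, v0, 160). refcount(pp0)=3>1 -> COPY to pp4. 5 ppages; refcounts: pp0:2 pp1:3 pp2:2 pp3:1 pp4:1
Op 5: fork(P0) -> P3. 5 ppages; refcounts: pp0:3 pp1:4 pp2:2 pp3:2 pp4:1
Op 6: write(P3, v0, 162). refcount(pp0)=3>1 -> COPY to pp5. 6 ppages; refcounts: pp0:2 pp1:4 pp2:2 pp3:2 pp4:1 pp5:1
Op 7: read(P3, v1) -> 26. No state change.
Op 8: write(P1, v1, 155). refcount(pp1)=4>1 -> COPY to pp6. 7 ppages; refcounts: pp0:2 pp1:3 pp2:2 pp3:2 pp4:1 pp5:1 pp6:1

yes yes yes yes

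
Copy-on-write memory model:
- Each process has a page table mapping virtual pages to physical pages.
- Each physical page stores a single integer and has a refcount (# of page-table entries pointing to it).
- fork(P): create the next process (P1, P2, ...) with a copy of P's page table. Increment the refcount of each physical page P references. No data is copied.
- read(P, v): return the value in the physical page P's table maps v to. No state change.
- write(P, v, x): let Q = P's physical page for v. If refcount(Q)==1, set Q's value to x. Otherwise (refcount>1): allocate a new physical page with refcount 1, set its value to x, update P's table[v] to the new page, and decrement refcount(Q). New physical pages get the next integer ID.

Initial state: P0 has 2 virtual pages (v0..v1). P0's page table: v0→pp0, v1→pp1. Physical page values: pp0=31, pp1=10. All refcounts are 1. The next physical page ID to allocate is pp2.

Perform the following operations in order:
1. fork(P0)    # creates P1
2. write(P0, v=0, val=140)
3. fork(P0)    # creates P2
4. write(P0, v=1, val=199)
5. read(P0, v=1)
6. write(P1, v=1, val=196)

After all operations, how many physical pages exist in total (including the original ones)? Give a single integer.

Answer: 5

Derivation:
Op 1: fork(P0) -> P1. 2 ppages; refcounts: pp0:2 pp1:2
Op 2: write(P0, v0, 140). refcount(pp0)=2>1 -> COPY to pp2. 3 ppages; refcounts: pp0:1 pp1:2 pp2:1
Op 3: fork(P0) -> P2. 3 ppages; refcounts: pp0:1 pp1:3 pp2:2
Op 4: write(P0, v1, 199). refcount(pp1)=3>1 -> COPY to pp3. 4 ppages; refcounts: pp0:1 pp1:2 pp2:2 pp3:1
Op 5: read(P0, v1) -> 199. No state change.
Op 6: write(P1, v1, 196). refcount(pp1)=2>1 -> COPY to pp4. 5 ppages; refcounts: pp0:1 pp1:1 pp2:2 pp3:1 pp4:1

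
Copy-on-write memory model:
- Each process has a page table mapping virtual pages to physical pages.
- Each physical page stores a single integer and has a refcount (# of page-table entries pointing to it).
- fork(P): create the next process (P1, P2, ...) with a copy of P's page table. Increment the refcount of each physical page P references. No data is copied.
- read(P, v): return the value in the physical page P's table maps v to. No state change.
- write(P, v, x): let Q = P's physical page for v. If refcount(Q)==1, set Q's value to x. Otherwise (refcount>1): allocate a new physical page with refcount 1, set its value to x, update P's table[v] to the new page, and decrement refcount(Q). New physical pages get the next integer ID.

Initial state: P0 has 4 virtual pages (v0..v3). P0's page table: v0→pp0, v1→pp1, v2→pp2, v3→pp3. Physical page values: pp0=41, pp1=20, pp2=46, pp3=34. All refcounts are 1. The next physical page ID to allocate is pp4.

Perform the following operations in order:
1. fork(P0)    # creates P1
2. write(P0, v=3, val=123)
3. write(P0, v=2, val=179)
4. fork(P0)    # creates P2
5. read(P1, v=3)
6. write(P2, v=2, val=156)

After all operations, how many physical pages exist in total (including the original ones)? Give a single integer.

Op 1: fork(P0) -> P1. 4 ppages; refcounts: pp0:2 pp1:2 pp2:2 pp3:2
Op 2: write(P0, v3, 123). refcount(pp3)=2>1 -> COPY to pp4. 5 ppages; refcounts: pp0:2 pp1:2 pp2:2 pp3:1 pp4:1
Op 3: write(P0, v2, 179). refcount(pp2)=2>1 -> COPY to pp5. 6 ppages; refcounts: pp0:2 pp1:2 pp2:1 pp3:1 pp4:1 pp5:1
Op 4: fork(P0) -> P2. 6 ppages; refcounts: pp0:3 pp1:3 pp2:1 pp3:1 pp4:2 pp5:2
Op 5: read(P1, v3) -> 34. No state change.
Op 6: write(P2, v2, 156). refcount(pp5)=2>1 -> COPY to pp6. 7 ppages; refcounts: pp0:3 pp1:3 pp2:1 pp3:1 pp4:2 pp5:1 pp6:1

Answer: 7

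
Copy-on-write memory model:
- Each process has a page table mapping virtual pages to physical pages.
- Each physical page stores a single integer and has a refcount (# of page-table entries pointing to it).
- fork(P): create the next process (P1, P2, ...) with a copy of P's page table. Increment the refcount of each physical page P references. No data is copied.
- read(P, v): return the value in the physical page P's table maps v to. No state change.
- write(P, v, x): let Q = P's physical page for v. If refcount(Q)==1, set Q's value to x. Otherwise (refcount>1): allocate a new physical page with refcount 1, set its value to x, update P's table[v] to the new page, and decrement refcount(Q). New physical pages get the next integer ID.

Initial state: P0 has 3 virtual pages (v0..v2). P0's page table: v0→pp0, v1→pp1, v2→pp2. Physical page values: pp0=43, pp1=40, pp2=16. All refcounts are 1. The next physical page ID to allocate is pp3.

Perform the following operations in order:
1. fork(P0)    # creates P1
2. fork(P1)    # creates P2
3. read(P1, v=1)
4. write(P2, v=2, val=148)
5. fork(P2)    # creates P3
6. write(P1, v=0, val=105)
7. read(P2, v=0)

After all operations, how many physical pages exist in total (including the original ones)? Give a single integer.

Op 1: fork(P0) -> P1. 3 ppages; refcounts: pp0:2 pp1:2 pp2:2
Op 2: fork(P1) -> P2. 3 ppages; refcounts: pp0:3 pp1:3 pp2:3
Op 3: read(P1, v1) -> 40. No state change.
Op 4: write(P2, v2, 148). refcount(pp2)=3>1 -> COPY to pp3. 4 ppages; refcounts: pp0:3 pp1:3 pp2:2 pp3:1
Op 5: fork(P2) -> P3. 4 ppages; refcounts: pp0:4 pp1:4 pp2:2 pp3:2
Op 6: write(P1, v0, 105). refcount(pp0)=4>1 -> COPY to pp4. 5 ppages; refcounts: pp0:3 pp1:4 pp2:2 pp3:2 pp4:1
Op 7: read(P2, v0) -> 43. No state change.

Answer: 5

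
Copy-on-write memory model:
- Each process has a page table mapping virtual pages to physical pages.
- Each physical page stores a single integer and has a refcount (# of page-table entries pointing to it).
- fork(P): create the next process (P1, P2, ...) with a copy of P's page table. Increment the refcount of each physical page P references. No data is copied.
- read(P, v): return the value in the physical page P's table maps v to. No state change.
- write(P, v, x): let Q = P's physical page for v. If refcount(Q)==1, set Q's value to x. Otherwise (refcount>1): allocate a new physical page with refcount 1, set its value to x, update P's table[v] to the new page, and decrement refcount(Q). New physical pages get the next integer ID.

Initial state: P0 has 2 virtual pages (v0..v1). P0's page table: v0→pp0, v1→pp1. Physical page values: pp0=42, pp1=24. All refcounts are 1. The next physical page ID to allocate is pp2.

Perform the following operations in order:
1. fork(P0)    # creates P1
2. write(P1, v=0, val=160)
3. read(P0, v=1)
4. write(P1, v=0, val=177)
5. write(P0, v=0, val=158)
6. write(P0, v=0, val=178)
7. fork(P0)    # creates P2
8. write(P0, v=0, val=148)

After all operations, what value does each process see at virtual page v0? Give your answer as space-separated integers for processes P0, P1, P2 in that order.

Op 1: fork(P0) -> P1. 2 ppages; refcounts: pp0:2 pp1:2
Op 2: write(P1, v0, 160). refcount(pp0)=2>1 -> COPY to pp2. 3 ppages; refcounts: pp0:1 pp1:2 pp2:1
Op 3: read(P0, v1) -> 24. No state change.
Op 4: write(P1, v0, 177). refcount(pp2)=1 -> write in place. 3 ppages; refcounts: pp0:1 pp1:2 pp2:1
Op 5: write(P0, v0, 158). refcount(pp0)=1 -> write in place. 3 ppages; refcounts: pp0:1 pp1:2 pp2:1
Op 6: write(P0, v0, 178). refcount(pp0)=1 -> write in place. 3 ppages; refcounts: pp0:1 pp1:2 pp2:1
Op 7: fork(P0) -> P2. 3 ppages; refcounts: pp0:2 pp1:3 pp2:1
Op 8: write(P0, v0, 148). refcount(pp0)=2>1 -> COPY to pp3. 4 ppages; refcounts: pp0:1 pp1:3 pp2:1 pp3:1
P0: v0 -> pp3 = 148
P1: v0 -> pp2 = 177
P2: v0 -> pp0 = 178

Answer: 148 177 178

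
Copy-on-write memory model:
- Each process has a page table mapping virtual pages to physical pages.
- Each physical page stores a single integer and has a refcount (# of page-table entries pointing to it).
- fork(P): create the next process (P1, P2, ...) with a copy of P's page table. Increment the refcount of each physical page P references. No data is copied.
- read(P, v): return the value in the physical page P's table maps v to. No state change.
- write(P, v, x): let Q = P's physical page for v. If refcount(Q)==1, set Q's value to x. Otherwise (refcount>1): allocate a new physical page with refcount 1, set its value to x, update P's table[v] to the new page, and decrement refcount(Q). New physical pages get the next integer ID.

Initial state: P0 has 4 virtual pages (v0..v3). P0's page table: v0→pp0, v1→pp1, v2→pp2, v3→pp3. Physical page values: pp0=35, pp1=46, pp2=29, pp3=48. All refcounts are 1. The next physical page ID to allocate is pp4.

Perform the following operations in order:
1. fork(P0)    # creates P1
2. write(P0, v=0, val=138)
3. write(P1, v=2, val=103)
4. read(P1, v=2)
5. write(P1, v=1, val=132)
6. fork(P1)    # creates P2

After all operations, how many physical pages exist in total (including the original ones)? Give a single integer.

Op 1: fork(P0) -> P1. 4 ppages; refcounts: pp0:2 pp1:2 pp2:2 pp3:2
Op 2: write(P0, v0, 138). refcount(pp0)=2>1 -> COPY to pp4. 5 ppages; refcounts: pp0:1 pp1:2 pp2:2 pp3:2 pp4:1
Op 3: write(P1, v2, 103). refcount(pp2)=2>1 -> COPY to pp5. 6 ppages; refcounts: pp0:1 pp1:2 pp2:1 pp3:2 pp4:1 pp5:1
Op 4: read(P1, v2) -> 103. No state change.
Op 5: write(P1, v1, 132). refcount(pp1)=2>1 -> COPY to pp6. 7 ppages; refcounts: pp0:1 pp1:1 pp2:1 pp3:2 pp4:1 pp5:1 pp6:1
Op 6: fork(P1) -> P2. 7 ppages; refcounts: pp0:2 pp1:1 pp2:1 pp3:3 pp4:1 pp5:2 pp6:2

Answer: 7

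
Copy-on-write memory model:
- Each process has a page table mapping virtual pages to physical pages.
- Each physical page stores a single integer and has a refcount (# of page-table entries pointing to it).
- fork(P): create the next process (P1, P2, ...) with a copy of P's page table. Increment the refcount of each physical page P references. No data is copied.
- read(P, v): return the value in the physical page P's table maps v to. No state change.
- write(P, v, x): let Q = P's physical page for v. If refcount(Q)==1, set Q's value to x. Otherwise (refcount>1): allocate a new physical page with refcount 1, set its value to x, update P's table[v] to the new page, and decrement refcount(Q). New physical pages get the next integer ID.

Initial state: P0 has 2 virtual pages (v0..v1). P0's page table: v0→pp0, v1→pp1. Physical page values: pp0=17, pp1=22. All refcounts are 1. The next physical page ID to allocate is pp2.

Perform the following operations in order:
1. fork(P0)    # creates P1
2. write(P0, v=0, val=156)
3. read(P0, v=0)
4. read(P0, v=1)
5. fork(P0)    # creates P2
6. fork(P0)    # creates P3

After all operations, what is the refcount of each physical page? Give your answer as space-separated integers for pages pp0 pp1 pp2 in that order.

Op 1: fork(P0) -> P1. 2 ppages; refcounts: pp0:2 pp1:2
Op 2: write(P0, v0, 156). refcount(pp0)=2>1 -> COPY to pp2. 3 ppages; refcounts: pp0:1 pp1:2 pp2:1
Op 3: read(P0, v0) -> 156. No state change.
Op 4: read(P0, v1) -> 22. No state change.
Op 5: fork(P0) -> P2. 3 ppages; refcounts: pp0:1 pp1:3 pp2:2
Op 6: fork(P0) -> P3. 3 ppages; refcounts: pp0:1 pp1:4 pp2:3

Answer: 1 4 3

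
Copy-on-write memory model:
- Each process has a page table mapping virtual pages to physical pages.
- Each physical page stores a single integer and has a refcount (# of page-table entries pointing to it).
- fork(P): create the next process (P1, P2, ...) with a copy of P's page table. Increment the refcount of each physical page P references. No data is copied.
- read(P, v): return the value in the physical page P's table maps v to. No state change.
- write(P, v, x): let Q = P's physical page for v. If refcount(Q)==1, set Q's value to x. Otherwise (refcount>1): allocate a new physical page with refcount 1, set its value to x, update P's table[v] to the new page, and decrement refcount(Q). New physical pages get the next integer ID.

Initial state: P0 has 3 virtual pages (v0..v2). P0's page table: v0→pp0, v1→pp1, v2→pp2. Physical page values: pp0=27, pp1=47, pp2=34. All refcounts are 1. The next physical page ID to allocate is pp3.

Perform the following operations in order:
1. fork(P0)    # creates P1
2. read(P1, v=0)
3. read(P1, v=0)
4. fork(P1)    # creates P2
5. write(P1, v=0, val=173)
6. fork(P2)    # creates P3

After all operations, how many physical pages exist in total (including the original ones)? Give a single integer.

Op 1: fork(P0) -> P1. 3 ppages; refcounts: pp0:2 pp1:2 pp2:2
Op 2: read(P1, v0) -> 27. No state change.
Op 3: read(P1, v0) -> 27. No state change.
Op 4: fork(P1) -> P2. 3 ppages; refcounts: pp0:3 pp1:3 pp2:3
Op 5: write(P1, v0, 173). refcount(pp0)=3>1 -> COPY to pp3. 4 ppages; refcounts: pp0:2 pp1:3 pp2:3 pp3:1
Op 6: fork(P2) -> P3. 4 ppages; refcounts: pp0:3 pp1:4 pp2:4 pp3:1

Answer: 4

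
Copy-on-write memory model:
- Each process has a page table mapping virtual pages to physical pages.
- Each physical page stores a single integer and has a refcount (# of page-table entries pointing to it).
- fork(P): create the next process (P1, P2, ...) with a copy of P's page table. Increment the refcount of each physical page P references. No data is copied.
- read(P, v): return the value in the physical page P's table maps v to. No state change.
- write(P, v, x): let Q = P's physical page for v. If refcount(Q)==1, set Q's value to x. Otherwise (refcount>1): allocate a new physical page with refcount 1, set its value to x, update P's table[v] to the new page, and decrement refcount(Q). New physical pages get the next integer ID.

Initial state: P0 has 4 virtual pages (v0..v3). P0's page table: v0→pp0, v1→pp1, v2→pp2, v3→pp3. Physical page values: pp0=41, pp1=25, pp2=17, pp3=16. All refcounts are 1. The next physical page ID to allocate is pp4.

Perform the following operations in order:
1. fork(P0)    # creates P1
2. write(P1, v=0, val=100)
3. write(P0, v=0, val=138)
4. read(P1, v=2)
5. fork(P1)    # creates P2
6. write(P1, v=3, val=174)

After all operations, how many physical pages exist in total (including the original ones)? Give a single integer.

Answer: 6

Derivation:
Op 1: fork(P0) -> P1. 4 ppages; refcounts: pp0:2 pp1:2 pp2:2 pp3:2
Op 2: write(P1, v0, 100). refcount(pp0)=2>1 -> COPY to pp4. 5 ppages; refcounts: pp0:1 pp1:2 pp2:2 pp3:2 pp4:1
Op 3: write(P0, v0, 138). refcount(pp0)=1 -> write in place. 5 ppages; refcounts: pp0:1 pp1:2 pp2:2 pp3:2 pp4:1
Op 4: read(P1, v2) -> 17. No state change.
Op 5: fork(P1) -> P2. 5 ppages; refcounts: pp0:1 pp1:3 pp2:3 pp3:3 pp4:2
Op 6: write(P1, v3, 174). refcount(pp3)=3>1 -> COPY to pp5. 6 ppages; refcounts: pp0:1 pp1:3 pp2:3 pp3:2 pp4:2 pp5:1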